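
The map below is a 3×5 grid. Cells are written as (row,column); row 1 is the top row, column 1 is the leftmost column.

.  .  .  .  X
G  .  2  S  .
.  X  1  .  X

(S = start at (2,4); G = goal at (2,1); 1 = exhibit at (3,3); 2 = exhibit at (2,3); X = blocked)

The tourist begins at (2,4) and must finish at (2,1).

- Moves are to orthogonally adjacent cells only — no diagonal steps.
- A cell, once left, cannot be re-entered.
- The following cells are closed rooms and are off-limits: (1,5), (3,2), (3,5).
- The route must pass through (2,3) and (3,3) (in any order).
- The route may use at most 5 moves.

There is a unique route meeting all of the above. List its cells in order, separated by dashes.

(2,4) - (3,4) - (3,3) - (2,3) - (2,2) - (2,1)

Any route must reach (2,3) and (3,3) and still end at (2,1) within 5 moves, so the order of the required stops is forced.
Route from (2,4): down to (3,4), left to (3,3), up to (2,3), 2× left (reaching (2,1)) — 5 moves in all.
Check: all required cells visited; 5 ≤ 5 moves.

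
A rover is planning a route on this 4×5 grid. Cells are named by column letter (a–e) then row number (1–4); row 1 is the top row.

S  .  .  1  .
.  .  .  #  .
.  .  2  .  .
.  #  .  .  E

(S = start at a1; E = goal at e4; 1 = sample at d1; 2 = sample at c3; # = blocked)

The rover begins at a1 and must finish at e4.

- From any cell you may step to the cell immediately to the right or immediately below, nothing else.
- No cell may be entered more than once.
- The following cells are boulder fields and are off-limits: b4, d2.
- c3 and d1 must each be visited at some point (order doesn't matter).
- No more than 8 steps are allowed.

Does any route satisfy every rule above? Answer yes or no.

c3 is below but to the left of d1: going d1 → c3 would need a leftward move and c3 → d1 an upward move, so no right/down-only route can visit both required cells.

no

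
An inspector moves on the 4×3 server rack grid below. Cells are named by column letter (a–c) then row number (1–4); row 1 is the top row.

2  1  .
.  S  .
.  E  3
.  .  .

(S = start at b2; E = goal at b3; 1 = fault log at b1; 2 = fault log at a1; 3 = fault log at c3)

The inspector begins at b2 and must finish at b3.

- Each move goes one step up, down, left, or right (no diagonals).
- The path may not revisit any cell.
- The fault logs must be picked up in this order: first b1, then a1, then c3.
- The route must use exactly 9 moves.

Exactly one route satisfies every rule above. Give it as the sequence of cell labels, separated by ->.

b2 -> b1 -> a1 -> a2 -> a3 -> a4 -> b4 -> c4 -> c3 -> b3

The waypoints must appear in the order b1, a1, c3, with no cell reused.
Route from b2: up 1 to b1, left 1 to a1, down 3 to a4, right 2 to c4, up 1 to c3, left 1 to b3 — 9 moves in all.
Check: order respected (1 at step 1, 2 at step 2, 3 at step 8); 9 moves as required.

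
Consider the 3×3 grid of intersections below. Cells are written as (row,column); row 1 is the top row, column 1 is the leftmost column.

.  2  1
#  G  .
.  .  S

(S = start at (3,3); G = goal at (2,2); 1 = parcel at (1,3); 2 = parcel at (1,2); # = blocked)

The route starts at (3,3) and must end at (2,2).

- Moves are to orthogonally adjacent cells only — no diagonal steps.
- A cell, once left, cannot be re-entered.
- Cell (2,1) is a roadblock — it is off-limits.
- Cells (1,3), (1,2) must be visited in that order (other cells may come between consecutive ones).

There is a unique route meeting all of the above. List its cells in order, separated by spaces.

(3,3) (2,3) (1,3) (1,2) (2,2)

The waypoints must appear in the order (1,3), (1,2), with no cell reused.
Route from (3,3): 2× up (reaching (1,3)), left to (1,2), down to (2,2) — 4 moves in all.
Check: order respected (1 at step 2, 2 at step 3).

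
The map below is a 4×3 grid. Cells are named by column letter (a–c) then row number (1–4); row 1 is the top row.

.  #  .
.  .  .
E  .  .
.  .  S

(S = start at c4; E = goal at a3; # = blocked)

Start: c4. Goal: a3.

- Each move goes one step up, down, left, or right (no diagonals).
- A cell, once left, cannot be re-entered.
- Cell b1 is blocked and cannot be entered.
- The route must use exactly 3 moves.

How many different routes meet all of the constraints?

Need simple routes of exactly 3 moves from c4 to a3 (Manhattan distance 3, so 0 moves are spent on a detour and 0 undoing it).
Enumerating: c4 c3 b3 a3 | c4 b4 b3 a3 | c4 b4 a4 a3.
That gives 3 routes.

3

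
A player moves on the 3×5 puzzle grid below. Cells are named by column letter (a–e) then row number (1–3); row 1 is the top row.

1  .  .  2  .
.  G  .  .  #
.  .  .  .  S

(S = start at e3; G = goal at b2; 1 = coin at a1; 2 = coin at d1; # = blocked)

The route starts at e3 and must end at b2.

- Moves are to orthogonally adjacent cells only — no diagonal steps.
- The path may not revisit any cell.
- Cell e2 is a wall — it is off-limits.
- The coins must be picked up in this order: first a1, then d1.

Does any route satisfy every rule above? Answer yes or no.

yes

One route that works: e3 → d3 → c3 → b3 → a3 → a2 → a1 → b1 → c1 → d1 → d2 → c2 → b2.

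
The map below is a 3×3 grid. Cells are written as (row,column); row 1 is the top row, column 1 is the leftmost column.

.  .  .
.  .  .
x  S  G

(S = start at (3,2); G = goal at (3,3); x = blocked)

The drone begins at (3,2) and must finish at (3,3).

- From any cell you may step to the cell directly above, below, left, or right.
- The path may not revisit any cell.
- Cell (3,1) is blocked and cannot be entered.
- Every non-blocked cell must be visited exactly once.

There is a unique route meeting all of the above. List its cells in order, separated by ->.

Need to visit all 8 open cells exactly once, starting at (3,2) and ending at (3,3).
Cell (1,1) has only two open neighbours ((2,1) and (1,2)), so the path must pass straight through it: one of those is the cell it's entered from and the other is where it exits.
Route from (3,2): up 1 to (2,2), left 1 to (2,1), up 1 to (1,1), right 2 to (1,3), down 2 to (3,3) — 7 moves in all.
Check: all 8 open cells covered.

(3,2) -> (2,2) -> (2,1) -> (1,1) -> (1,2) -> (1,3) -> (2,3) -> (3,3)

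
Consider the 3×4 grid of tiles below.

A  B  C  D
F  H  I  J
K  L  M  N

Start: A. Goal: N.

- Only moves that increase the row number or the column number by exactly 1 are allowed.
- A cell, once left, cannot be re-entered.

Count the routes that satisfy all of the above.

A right/down-only route from A to N makes exactly 2 down-moves and 3 right-moves in some order.
With no other constraints that would be C(5,2) = 10 routes.
That gives 10 routes.

10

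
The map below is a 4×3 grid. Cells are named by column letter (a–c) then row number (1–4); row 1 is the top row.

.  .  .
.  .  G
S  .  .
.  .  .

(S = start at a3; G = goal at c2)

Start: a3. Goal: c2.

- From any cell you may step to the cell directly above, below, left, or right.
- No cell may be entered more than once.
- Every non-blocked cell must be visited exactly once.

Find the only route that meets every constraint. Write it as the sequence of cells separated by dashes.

a3 - a4 - b4 - c4 - c3 - b3 - b2 - a2 - a1 - b1 - c1 - c2

Need to visit all 12 open cells exactly once, starting at a3 and ending at c2.
Cell a4 has only two open neighbours (a3 and b4), so the path must pass straight through it: one of those is the cell it's entered from and the other is where it exits.
Route from a3: down to a4, 2× right (reaching c4), up to c3, left to b3, up to b2, left to a2, up to a1, 2× right (reaching c1), down to c2 — 11 moves in all.
Check: all 12 open cells covered.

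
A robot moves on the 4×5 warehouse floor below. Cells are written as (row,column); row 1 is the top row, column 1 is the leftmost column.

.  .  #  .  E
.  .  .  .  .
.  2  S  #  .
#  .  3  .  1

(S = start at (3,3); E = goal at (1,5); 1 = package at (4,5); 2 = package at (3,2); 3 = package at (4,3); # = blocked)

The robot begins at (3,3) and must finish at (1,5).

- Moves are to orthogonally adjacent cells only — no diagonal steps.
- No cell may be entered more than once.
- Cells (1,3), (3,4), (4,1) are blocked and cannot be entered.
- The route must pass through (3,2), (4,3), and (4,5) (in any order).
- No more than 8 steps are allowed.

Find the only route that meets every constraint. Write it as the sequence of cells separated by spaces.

(3,3) (3,2) (4,2) (4,3) (4,4) (4,5) (3,5) (2,5) (1,5)

Any route must reach (3,2), (4,3), and (4,5) and still end at (1,5) within 8 moves, so the order of the required stops is forced.
Route from (3,3): left 1 to (3,2), down 1 to (4,2), right 3 to (4,5), up 3 to (1,5) — 8 moves in all.
Check: all required cells visited; 8 ≤ 8 moves.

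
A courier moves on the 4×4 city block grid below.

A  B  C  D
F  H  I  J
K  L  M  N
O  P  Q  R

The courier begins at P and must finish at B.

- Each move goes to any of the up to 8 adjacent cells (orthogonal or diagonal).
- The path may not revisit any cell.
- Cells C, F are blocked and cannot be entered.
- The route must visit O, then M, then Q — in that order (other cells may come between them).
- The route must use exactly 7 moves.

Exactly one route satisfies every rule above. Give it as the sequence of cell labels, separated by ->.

The waypoints must appear in the order O, M, Q, with no cell reused.
Route from P: left to O, up-right to L, right to M, down to Q, up-right to N, 2× up-left (reaching B) — 7 moves in all.
Check: order respected (O at step 1, M at step 3, Q at step 4); 7 moves as required.

P -> O -> L -> M -> Q -> N -> I -> B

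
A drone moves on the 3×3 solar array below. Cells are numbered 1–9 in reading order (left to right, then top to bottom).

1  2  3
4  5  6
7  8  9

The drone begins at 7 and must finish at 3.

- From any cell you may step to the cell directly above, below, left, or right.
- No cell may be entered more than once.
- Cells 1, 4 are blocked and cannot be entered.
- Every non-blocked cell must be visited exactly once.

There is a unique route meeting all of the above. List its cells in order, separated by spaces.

Need to visit all 7 open cells exactly once, starting at 7 and ending at 3.
Route from 7: right 2 to 9, up 1 to 6, left 1 to 5, up 1 to 2, right 1 to 3 — 6 moves in all.
Check: all 7 open cells covered.

7 8 9 6 5 2 3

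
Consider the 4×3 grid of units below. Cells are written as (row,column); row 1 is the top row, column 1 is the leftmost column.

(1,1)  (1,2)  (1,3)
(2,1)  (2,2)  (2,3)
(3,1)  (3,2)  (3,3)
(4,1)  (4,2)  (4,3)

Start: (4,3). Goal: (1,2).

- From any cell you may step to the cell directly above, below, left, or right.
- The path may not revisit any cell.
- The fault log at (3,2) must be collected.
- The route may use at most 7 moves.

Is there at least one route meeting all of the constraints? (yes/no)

One route that works: (4,3) → (3,3) → (3,2) → (2,2) → (1,2).

yes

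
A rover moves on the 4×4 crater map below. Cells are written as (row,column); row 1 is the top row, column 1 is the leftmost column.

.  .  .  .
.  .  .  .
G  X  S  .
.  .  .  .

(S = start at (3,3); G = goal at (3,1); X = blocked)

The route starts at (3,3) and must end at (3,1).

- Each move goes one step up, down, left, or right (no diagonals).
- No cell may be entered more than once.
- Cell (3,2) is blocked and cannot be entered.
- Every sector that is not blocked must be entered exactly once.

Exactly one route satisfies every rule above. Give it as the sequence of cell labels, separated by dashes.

Need to visit all 15 open cells exactly once, starting at (3,3) and ending at (3,1).
Route from (3,3): up to (2,3), 2× left (reaching (2,1)), up to (1,1), 3× right (reaching (1,4)), 3× down (reaching (4,4)), 3× left (reaching (4,1)), up to (3,1) — 14 moves in all.
Check: all 15 open cells covered.

(3,3) - (2,3) - (2,2) - (2,1) - (1,1) - (1,2) - (1,3) - (1,4) - (2,4) - (3,4) - (4,4) - (4,3) - (4,2) - (4,1) - (3,1)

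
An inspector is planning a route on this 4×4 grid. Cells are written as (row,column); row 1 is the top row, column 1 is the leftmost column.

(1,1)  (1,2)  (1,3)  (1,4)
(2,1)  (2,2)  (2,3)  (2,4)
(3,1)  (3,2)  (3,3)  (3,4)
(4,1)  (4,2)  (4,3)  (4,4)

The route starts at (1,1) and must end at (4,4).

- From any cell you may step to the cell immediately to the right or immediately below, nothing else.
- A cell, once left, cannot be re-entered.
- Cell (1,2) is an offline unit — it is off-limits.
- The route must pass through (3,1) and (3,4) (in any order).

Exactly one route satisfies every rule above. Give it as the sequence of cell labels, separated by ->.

Moves only go right or down, so the column and row indices never decrease.
Route from (1,1): down 2 to (3,1), right 3 to (3,4), down 1 to (4,4) — 6 moves in all.
Check: all required cells visited.

(1,1) -> (2,1) -> (3,1) -> (3,2) -> (3,3) -> (3,4) -> (4,4)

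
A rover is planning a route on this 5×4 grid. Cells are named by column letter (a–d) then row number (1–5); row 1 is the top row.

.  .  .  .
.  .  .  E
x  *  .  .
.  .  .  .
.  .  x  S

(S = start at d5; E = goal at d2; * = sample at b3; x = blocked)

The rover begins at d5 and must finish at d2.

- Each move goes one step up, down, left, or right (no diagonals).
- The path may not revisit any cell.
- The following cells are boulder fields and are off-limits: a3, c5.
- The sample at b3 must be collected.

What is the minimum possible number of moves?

Any route passes through b3 somewhere between d5 and d2. Summing Manhattan distances along the two legs (d5 → b3 → d2) gives a lower bound of 4 + 3 = 7 moves.
A route of 7 moves achieves this: d5 → d4 → d3 → c3 → b3 → b2 → c2 → d2.
Since 7 matches the lower bound, it is optimal.

7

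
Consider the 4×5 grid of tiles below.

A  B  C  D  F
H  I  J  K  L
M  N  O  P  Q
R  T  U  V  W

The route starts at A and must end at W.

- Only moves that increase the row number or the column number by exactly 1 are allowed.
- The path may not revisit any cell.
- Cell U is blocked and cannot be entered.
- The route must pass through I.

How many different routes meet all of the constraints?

A right/down-only route from A to W makes exactly 3 down-moves and 4 right-moves in some order.
With no other constraints that would be C(7,3) = 35 routes.
Split at I and multiply the segment counts (each segment already excludes blocked cells): A→I: 2; I→W: 7; product = 14.
That gives 14 routes.

14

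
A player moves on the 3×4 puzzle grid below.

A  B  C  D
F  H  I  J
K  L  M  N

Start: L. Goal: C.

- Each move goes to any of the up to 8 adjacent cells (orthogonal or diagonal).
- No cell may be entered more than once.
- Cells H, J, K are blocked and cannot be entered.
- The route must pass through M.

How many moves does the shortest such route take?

Any route passes through M somewhere between L and C. Summing Chebyshev distances along the two legs (L → M → C) gives a lower bound of 1 + 2 = 3 moves.
A route of 3 moves achieves this: L → M → I → C.
Since 3 matches the lower bound, it is optimal.

3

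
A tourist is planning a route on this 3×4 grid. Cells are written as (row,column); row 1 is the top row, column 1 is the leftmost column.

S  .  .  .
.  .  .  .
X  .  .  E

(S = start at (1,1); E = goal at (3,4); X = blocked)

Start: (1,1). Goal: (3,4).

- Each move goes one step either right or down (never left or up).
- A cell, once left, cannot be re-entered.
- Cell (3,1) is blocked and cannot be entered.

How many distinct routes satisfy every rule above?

9

A right/down-only route from (1,1) to (3,4) makes exactly 2 down-moves and 3 right-moves in some order.
With no other constraints that would be C(5,2) = 10 routes.
Subtract routes through each blocked cell (inclusion–exclusion for overlaps): − through (3,1): 1 → 9.
That gives 9 routes.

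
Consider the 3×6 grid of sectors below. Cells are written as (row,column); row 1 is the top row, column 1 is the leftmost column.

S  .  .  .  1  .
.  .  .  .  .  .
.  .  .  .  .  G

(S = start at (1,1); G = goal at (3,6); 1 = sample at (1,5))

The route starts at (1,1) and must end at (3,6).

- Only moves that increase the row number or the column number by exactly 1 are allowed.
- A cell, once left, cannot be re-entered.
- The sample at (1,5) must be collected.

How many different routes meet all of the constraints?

3

A right/down-only route from (1,1) to (3,6) makes exactly 2 down-moves and 5 right-moves in some order.
With no other constraints that would be C(7,2) = 21 routes.
Split at (1,5) and multiply the segment counts: (1,1)→(1,5): 1; (1,5)→(3,6): 3; product = 3.
That gives 3 routes.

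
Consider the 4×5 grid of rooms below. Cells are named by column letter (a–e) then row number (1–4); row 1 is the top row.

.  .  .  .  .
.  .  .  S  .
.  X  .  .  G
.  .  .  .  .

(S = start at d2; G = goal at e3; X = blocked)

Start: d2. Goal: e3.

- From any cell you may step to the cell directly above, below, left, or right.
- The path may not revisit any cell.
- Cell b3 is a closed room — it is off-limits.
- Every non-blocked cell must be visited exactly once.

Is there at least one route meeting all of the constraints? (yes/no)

One route that works: d2 → e2 → e1 → d1 → c1 → c2 → b2 → b1 → a1 → a2 → a3 → a4 → b4 → c4 → c3 → d3 → d4 → e4 → e3.

yes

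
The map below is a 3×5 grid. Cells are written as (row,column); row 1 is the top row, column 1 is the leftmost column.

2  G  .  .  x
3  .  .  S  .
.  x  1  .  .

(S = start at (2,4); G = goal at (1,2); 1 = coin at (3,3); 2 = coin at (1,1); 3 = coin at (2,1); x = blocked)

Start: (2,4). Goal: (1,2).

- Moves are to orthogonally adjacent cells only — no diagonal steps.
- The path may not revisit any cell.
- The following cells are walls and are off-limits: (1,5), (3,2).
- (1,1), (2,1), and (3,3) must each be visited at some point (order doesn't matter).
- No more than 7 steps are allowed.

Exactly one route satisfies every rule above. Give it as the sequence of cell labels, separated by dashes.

The 7-move cap with required stops at (1,1), (2,1), (3,3) leaves no slack for detours.
Route from (2,4): down to (3,4), left to (3,3), up to (2,3), 2× left (reaching (2,1)), up to (1,1), right to (1,2) — 7 moves in all.
Check: all required cells visited; 7 ≤ 7 moves.

(2,4) - (3,4) - (3,3) - (2,3) - (2,2) - (2,1) - (1,1) - (1,2)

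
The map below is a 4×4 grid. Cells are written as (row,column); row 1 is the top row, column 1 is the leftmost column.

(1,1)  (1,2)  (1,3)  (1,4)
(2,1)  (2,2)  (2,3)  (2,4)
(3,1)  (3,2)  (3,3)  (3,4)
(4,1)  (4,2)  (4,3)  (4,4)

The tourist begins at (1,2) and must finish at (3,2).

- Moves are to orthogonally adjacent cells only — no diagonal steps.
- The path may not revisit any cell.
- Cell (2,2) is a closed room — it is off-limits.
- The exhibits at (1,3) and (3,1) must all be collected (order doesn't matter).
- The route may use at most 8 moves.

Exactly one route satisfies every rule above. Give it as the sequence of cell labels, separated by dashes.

Any route must reach (1,3) and (3,1) and still end at (3,2) within 8 moves, so the order of the required stops is forced.
Route from (1,2): right to (1,3), 3× down (reaching (4,3)), 2× left (reaching (4,1)), up to (3,1), right to (3,2) — 8 moves in all.
Check: all required cells visited; 8 ≤ 8 moves.

(1,2) - (1,3) - (2,3) - (3,3) - (4,3) - (4,2) - (4,1) - (3,1) - (3,2)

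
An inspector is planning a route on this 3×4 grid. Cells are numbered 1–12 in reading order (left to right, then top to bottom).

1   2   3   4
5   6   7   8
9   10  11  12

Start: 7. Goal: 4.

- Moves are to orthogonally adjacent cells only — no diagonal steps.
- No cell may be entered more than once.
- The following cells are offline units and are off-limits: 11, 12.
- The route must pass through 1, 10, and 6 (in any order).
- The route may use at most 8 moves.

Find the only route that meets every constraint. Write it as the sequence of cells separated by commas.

7, 6, 10, 9, 5, 1, 2, 3, 4

The budget equals the shortest possible length, so every move has to be on a shortest route through the required cells.
Route from 7: left to 6, down to 10, left to 9, 2× up (reaching 1), 3× right (reaching 4) — 8 moves in all.
Check: all required cells visited; 8 ≤ 8 moves.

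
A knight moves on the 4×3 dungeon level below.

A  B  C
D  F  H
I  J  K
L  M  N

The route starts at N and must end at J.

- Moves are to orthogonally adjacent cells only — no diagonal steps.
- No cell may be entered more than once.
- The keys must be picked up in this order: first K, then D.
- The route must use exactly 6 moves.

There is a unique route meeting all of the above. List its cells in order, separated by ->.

The waypoints must appear in the order K, D, with no cell reused.
Route from N: up 2 to H, left 2 to D, down 1 to I, right 1 to J — 6 moves in all.
Check: order respected (K at step 1, D at step 4); 6 moves as required.

N -> K -> H -> F -> D -> I -> J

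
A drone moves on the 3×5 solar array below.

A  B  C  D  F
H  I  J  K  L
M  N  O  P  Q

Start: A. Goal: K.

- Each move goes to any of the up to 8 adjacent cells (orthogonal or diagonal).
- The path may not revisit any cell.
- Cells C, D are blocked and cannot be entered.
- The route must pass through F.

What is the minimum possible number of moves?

6

Any route passes through F somewhere between A and K. Summing Chebyshev distances along the two legs (A → F → K) gives a lower bound of 4 + 1 = 5 moves.
The shortest route satisfying every rule uses 6 moves: A → B → J → P → L → F → K.
The bound of 5 isn't tight here; checking systematically, no route of length 5 through 5 satisfies every constraint, so 6 is the minimum.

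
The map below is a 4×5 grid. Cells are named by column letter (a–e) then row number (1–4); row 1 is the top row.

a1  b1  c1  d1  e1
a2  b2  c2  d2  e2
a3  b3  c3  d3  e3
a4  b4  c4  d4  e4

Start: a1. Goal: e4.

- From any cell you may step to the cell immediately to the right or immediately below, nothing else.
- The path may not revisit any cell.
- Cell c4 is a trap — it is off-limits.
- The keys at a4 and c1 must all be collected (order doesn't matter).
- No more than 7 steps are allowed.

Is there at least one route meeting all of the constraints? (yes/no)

a4 is below but to the left of c1: going c1 → a4 would need a leftward move and a4 → c1 an upward move, so no right/down-only route can visit both required cells.

no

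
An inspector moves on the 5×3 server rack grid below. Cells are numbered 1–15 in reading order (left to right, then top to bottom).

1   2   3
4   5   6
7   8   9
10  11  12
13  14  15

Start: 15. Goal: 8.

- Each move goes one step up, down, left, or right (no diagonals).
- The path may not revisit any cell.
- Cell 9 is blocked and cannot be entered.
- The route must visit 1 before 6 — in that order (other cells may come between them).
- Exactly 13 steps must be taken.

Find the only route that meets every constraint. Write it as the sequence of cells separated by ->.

15 -> 12 -> 11 -> 14 -> 13 -> 10 -> 7 -> 4 -> 1 -> 2 -> 3 -> 6 -> 5 -> 8

The waypoints must appear in the order 1, 6, with no cell reused.
Route from 15: up to 12, left to 11, down to 14, left to 13, 4× up (reaching 1), 2× right (reaching 3), down to 6, left to 5, down to 8 — 13 moves in all.
Check: order respected (1 at step 8, 6 at step 11); 13 moves as required.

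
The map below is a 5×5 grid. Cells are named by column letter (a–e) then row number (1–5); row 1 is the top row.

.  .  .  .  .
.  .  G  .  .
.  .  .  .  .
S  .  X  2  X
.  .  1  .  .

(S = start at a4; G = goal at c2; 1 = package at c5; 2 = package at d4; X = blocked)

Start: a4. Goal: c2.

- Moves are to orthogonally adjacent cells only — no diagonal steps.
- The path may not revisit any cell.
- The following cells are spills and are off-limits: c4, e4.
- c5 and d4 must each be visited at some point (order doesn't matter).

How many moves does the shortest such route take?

8

Any route passes through c5 and d4 in some order between a4 and c2. Summing Manhattan distances along each leg and taking the cheapest ordering (a4 → c5 → d4 → c2) gives a lower bound of 3 + 2 + 3 = 8 moves.
A route of 8 moves achieves this: a4 → a5 → b5 → c5 → d5 → d4 → d3 → d2 → c2.
Since 8 matches the lower bound, it is optimal.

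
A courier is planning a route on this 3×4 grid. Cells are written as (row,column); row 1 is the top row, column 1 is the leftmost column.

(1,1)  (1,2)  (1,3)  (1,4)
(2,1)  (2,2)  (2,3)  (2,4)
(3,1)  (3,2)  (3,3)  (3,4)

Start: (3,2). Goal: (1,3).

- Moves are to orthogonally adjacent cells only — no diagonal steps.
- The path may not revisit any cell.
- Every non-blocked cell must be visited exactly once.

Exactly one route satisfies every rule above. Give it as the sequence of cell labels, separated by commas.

Need to visit all 12 open cells exactly once, starting at (3,2) and ending at (1,3).
Cell (1,4) has only two open neighbours ((2,4) and (1,3)), so the path must pass straight through it: one of those is the cell it's entered from and the other is where it exits.
Route from (3,2): left 1 to (3,1), up 2 to (1,1), right 1 to (1,2), down 1 to (2,2), right 1 to (2,3), down 1 to (3,3), right 1 to (3,4), up 2 to (1,4), left 1 to (1,3) — 11 moves in all.
Check: all 12 open cells covered.

(3,2), (3,1), (2,1), (1,1), (1,2), (2,2), (2,3), (3,3), (3,4), (2,4), (1,4), (1,3)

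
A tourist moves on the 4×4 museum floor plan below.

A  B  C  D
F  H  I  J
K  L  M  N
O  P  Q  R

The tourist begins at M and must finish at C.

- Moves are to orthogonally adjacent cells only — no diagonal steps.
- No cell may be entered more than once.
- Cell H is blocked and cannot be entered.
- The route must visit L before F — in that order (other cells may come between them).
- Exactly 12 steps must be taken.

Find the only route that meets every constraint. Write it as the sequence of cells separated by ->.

M -> I -> J -> N -> R -> Q -> P -> L -> K -> F -> A -> B -> C

The waypoints must appear in the order L, F, with no cell reused.
Route from M: up to I, right to J, 2× down (reaching R), 2× left (reaching P), up to L, left to K, 2× up (reaching A), 2× right (reaching C) — 12 moves in all.
Check: order respected (L at step 7, F at step 9); 12 moves as required.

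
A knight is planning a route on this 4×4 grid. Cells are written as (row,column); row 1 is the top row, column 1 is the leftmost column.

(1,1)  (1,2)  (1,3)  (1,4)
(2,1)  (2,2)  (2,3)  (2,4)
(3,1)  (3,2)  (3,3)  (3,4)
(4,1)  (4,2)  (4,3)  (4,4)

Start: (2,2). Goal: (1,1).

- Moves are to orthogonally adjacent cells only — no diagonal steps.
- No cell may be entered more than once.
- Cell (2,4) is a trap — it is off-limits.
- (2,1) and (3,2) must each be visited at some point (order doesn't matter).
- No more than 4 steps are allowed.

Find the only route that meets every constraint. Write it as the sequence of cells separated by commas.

(2,2), (3,2), (3,1), (2,1), (1,1)

The budget equals the shortest possible length, so every move has to be on a shortest route through the required cells.
Route from (2,2): down 1 to (3,2), left 1 to (3,1), up 2 to (1,1) — 4 moves in all.
Check: all required cells visited; 4 ≤ 4 moves.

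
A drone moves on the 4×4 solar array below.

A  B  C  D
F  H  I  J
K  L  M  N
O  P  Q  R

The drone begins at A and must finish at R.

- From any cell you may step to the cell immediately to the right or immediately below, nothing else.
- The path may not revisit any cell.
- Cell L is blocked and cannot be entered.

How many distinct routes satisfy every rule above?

11

A right/down-only route from A to R makes exactly 3 down-moves and 3 right-moves in some order.
With no other constraints that would be C(6,3) = 20 routes.
Subtract routes through each blocked cell (inclusion–exclusion for overlaps): − through L: 9 → 11.
That gives 11 routes.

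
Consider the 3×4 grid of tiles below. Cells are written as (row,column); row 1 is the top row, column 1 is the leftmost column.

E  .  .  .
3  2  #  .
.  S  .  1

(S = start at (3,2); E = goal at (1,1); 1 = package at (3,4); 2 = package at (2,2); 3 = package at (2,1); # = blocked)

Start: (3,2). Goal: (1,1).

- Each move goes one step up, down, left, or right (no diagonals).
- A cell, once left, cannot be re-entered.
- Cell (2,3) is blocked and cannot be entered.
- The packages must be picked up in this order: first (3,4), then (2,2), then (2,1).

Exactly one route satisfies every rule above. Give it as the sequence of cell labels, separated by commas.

(3,2), (3,3), (3,4), (2,4), (1,4), (1,3), (1,2), (2,2), (2,1), (1,1)

The waypoints must appear in the order (3,4), (2,2), (2,1), with no cell reused.
Route from (3,2): 2× right (reaching (3,4)), 2× up (reaching (1,4)), 2× left (reaching (1,2)), down to (2,2), left to (2,1), up to (1,1) — 9 moves in all.
Check: order respected (1 at step 2, 2 at step 7, 3 at step 8).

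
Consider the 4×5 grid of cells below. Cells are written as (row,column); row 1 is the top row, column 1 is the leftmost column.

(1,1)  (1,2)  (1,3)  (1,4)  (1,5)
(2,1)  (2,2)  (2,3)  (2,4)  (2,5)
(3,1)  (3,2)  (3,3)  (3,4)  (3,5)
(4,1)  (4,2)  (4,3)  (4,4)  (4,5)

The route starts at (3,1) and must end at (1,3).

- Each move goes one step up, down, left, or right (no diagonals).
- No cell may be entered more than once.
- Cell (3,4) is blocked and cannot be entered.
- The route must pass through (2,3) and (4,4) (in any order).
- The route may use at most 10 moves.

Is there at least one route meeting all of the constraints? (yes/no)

One route that works: (3,1) → (4,1) → (4,2) → (4,3) → (4,4) → (4,5) → (3,5) → (2,5) → (2,4) → (2,3) → (1,3).

yes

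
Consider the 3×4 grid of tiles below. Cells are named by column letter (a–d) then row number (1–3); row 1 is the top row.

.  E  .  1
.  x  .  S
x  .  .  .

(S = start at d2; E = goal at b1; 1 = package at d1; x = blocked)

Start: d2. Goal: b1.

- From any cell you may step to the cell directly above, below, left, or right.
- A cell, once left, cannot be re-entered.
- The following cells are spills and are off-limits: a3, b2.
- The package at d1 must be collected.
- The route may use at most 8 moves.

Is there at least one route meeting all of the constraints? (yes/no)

One route that works: d2 → d1 → c1 → b1.

yes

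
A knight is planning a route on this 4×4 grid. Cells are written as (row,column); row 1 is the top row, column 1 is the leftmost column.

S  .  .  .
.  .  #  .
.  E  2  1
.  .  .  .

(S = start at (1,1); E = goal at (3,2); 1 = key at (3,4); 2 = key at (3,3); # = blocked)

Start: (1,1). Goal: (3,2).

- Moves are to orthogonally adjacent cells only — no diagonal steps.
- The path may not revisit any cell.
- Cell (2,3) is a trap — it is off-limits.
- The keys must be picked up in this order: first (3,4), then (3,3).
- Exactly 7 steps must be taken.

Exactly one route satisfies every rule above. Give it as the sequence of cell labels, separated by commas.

(1,1), (1,2), (1,3), (1,4), (2,4), (3,4), (3,3), (3,2)

The waypoints must appear in the order (3,4), (3,3), with no cell reused.
Route from (1,1): 3× right (reaching (1,4)), 2× down (reaching (3,4)), 2× left (reaching (3,2)) — 7 moves in all.
Check: order respected (1 at step 5, 2 at step 6); 7 moves as required.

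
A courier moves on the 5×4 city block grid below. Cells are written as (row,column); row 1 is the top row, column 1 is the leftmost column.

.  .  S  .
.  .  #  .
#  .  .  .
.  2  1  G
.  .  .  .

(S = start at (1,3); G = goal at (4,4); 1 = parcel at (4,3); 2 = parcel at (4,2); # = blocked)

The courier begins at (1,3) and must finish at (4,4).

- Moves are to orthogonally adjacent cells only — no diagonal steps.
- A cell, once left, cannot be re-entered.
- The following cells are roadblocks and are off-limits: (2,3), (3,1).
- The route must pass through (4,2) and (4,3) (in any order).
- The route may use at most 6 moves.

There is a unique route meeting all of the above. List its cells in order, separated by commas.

(1,3), (1,2), (2,2), (3,2), (4,2), (4,3), (4,4)

Any route must reach (4,2) and (4,3) and still end at (4,4) within 6 moves, so the order of the required stops is forced.
Route from (1,3): left 1 to (1,2), down 3 to (4,2), right 2 to (4,4) — 6 moves in all.
Check: all required cells visited; 6 ≤ 6 moves.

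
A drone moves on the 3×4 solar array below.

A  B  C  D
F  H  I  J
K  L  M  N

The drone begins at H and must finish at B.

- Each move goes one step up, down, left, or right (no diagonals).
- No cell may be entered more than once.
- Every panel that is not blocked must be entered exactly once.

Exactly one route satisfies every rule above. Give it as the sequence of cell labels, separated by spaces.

Need to visit all 12 open cells exactly once, starting at H and ending at B.
Route from H: right 1 to I, up 1 to C, right 1 to D, down 2 to N, left 3 to K, up 2 to A, right 1 to B — 11 moves in all.
Check: all 12 open cells covered.

H I C D J N M L K F A B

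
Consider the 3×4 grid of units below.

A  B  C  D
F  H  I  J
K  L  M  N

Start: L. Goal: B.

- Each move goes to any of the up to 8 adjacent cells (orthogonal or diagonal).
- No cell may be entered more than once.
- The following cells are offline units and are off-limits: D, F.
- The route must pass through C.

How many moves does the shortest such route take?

3

Any route passes through C somewhere between L and B. Summing Chebyshev distances along the two legs (L → C → B) gives a lower bound of 2 + 1 = 3 moves.
A route of 3 moves achieves this: L → H → C → B.
Since 3 matches the lower bound, it is optimal.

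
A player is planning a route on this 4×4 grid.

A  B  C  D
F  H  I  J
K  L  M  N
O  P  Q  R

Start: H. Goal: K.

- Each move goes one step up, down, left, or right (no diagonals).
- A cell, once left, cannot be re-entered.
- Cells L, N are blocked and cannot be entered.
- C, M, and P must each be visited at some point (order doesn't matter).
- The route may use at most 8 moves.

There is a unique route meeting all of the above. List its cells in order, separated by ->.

The budget equals the shortest possible length, so every move has to be on a shortest route through the required cells.
Route from H: up to B, right to C, 3× down (reaching Q), 2× left (reaching O), up to K — 8 moves in all.
Check: all required cells visited; 8 ≤ 8 moves.

H -> B -> C -> I -> M -> Q -> P -> O -> K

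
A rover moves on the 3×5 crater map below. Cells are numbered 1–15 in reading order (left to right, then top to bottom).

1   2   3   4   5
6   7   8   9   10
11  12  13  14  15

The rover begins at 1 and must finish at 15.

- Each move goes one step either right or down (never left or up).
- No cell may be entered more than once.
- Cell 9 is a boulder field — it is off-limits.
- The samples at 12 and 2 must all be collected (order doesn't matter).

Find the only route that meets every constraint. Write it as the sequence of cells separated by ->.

Moves only go right or down, so the column and row indices never decrease.
Route from 1: right to 2, 2× down (reaching 12), 3× right (reaching 15) — 6 moves in all.
Check: all required cells visited.

1 -> 2 -> 7 -> 12 -> 13 -> 14 -> 15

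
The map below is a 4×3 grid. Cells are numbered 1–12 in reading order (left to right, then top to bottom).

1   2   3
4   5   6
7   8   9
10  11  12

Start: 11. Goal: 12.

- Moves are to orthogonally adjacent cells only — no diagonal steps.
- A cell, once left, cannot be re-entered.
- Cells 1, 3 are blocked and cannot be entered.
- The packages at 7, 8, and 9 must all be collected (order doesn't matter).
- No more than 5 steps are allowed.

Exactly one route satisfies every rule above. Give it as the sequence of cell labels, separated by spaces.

11 10 7 8 9 12

Any route must reach 7, 8, and 9 and still end at 12 within 5 moves, so the order of the required stops is forced.
Route from 11: left to 10, up to 7, 2× right (reaching 9), down to 12 — 5 moves in all.
Check: all required cells visited; 5 ≤ 5 moves.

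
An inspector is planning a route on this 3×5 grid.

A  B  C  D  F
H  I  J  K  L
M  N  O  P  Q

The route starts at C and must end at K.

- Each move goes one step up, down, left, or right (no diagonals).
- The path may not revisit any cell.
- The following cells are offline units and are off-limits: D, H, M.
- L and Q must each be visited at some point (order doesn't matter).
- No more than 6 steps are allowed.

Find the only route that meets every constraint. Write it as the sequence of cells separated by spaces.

The budget equals the shortest possible length, so every move has to be on a shortest route through the required cells.
Route from C: down 2 to O, right 2 to Q, up 1 to L, left 1 to K — 6 moves in all.
Check: all required cells visited; 6 ≤ 6 moves.

C J O P Q L K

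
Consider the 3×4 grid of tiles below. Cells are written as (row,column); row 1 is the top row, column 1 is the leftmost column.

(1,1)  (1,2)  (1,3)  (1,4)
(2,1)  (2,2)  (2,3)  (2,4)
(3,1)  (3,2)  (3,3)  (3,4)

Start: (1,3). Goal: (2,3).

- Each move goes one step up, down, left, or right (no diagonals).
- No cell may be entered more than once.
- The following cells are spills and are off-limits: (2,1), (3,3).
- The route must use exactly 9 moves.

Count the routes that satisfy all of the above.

Need simple routes of exactly 9 moves from (1,3) to (2,3) (Manhattan distance 1, so 4 moves are spent on a detour and 4 undoing it).
No route satisfies every constraint, so the count is 0.

0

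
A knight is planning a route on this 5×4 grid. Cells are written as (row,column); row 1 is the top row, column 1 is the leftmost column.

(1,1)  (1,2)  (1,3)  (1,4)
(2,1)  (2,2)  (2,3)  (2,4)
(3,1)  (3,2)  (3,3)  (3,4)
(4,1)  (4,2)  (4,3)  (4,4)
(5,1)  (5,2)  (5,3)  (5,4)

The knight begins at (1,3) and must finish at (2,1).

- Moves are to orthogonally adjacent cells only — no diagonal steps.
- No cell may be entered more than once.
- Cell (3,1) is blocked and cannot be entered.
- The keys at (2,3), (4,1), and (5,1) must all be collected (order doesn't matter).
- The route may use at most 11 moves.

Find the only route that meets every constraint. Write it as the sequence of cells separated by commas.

The 11-move cap with required stops at (2,3), (4,1), (5,1) leaves no slack for detours.
Route from (1,3): down 4 to (5,3), left 2 to (5,1), up 1 to (4,1), right 1 to (4,2), up 2 to (2,2), left 1 to (2,1) — 11 moves in all.
Check: all required cells visited; 11 ≤ 11 moves.

(1,3), (2,3), (3,3), (4,3), (5,3), (5,2), (5,1), (4,1), (4,2), (3,2), (2,2), (2,1)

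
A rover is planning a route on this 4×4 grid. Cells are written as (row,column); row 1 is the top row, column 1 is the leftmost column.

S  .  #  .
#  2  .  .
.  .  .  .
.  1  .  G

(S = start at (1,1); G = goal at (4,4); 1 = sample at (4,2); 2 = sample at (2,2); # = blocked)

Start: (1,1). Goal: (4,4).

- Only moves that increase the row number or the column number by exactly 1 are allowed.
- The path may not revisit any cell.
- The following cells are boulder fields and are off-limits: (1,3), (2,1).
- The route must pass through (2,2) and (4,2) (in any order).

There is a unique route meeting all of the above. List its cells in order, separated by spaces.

(1,1) (1,2) (2,2) (3,2) (4,2) (4,3) (4,4)

Moves only go right or down, so the column and row indices never decrease.
Route from (1,1): right to (1,2), 3× down (reaching (4,2)), 2× right (reaching (4,4)) — 6 moves in all.
Check: all required cells visited.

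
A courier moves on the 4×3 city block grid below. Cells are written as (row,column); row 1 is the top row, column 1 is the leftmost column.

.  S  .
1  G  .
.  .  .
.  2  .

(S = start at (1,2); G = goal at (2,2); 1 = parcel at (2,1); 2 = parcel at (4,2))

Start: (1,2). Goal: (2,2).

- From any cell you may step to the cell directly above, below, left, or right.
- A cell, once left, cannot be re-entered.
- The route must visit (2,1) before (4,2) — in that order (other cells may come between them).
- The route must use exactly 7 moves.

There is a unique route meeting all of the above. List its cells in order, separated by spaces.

The waypoints must appear in the order (2,1), (4,2), with no cell reused.
Route from (1,2): left to (1,1), 3× down (reaching (4,1)), right to (4,2), 2× up (reaching (2,2)) — 7 moves in all.
Check: order respected (1 at step 2, 2 at step 5); 7 moves as required.

(1,2) (1,1) (2,1) (3,1) (4,1) (4,2) (3,2) (2,2)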